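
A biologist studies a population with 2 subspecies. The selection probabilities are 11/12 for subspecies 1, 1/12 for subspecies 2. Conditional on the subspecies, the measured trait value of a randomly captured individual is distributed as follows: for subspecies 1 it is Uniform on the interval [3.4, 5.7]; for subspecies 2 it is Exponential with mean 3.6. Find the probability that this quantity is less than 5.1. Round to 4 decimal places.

0.7407

Conditional on each subspecies, P(X < 5.1): 1: 0.73913; 2: 0.757479.
By total probability, P(X < 5.1) = 0.916667·0.73913 + 0.0833333·0.757479 = 0.740659.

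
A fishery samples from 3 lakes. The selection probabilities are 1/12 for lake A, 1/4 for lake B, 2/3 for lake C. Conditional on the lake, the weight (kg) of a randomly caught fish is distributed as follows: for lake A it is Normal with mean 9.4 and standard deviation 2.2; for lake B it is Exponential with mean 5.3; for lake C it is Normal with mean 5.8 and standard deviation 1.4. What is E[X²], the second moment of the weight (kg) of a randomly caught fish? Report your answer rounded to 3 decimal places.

For each component E[X²] = Var + (mean)², giving A: 93.2; B: 56.18; C: 35.6.
Overall E[X²] = 0.0833333·93.2 + 0.25·56.18 + 0.666667·35.6 = 45.545.

45.545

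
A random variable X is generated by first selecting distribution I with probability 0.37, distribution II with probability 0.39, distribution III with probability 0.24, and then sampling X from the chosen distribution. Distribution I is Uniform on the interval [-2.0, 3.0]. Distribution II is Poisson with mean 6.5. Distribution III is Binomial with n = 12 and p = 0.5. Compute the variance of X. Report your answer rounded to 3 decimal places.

Per component, I: μ=0.5, E[X²]=2.33333; II: μ=6.5, E[X²]=48.75; III: μ=6, E[X²]=39.
E[X] = 0.37·0.5 + 0.39·6.5 + 0.24·6 = 4.16.
E[X²] = 0.37·2.33333 + 0.39·48.75 + 0.24·39 = 29.2358.
Var(X) = E[X²] − (E[X])² = 29.2358 − 17.3056 = 11.9302.

11.930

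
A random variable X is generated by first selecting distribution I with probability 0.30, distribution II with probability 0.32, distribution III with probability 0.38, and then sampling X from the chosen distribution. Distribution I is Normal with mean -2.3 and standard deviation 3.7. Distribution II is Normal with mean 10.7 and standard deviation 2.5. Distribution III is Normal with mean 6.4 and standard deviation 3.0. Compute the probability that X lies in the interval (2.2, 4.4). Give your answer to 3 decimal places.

0.090

Conditional on each component, P(2.2 < X < 4.4): I: 0.0768662; II: 0.00553081; III: 0.171736.
By total probability, P(2.2 < X < 4.4) = 0.3·0.0768662 + 0.32·0.00553081 + 0.38·0.171736 = 0.0900894.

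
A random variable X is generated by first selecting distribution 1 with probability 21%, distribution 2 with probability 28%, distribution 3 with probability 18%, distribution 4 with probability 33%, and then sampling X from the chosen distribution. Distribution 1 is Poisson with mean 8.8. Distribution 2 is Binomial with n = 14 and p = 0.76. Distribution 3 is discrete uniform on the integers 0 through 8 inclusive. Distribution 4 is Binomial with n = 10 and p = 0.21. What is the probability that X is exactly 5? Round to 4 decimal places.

Conditional on each component, P(X = 5): 1: 0.0662889; 2: 0.00134101; 3: 0.111111; 4: 0.0316689.
By total probability, P(X = 5) = 0.21·0.0662889 + 0.28·0.00134101 + 0.18·0.111111 + 0.33·0.0316689 = 0.0447469.

0.0447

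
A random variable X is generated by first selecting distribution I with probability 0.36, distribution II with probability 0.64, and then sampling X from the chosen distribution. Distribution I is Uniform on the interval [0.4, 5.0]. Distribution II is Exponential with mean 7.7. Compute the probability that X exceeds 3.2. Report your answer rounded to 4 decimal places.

Conditional on each component, P(X > 3.2): I: 0.391304; II: 0.659954.
By total probability, P(X > 3.2) = 0.36·0.391304 + 0.64·0.659954 = 0.56324.

0.5632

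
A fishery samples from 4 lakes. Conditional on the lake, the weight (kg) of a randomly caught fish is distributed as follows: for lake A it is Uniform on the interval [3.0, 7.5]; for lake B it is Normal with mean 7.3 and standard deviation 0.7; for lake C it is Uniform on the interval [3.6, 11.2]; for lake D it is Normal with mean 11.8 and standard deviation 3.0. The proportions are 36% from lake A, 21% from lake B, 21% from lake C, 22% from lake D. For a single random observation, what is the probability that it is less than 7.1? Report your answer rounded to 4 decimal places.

0.5190

Conditional on each lake, P(X < 7.1): A: 0.911111; B: 0.387548; C: 0.460526; D: 0.0585963.
By total probability, P(X < 7.1) = 0.36·0.911111 + 0.21·0.387548 + 0.21·0.460526 + 0.22·0.0585963 = 0.518987.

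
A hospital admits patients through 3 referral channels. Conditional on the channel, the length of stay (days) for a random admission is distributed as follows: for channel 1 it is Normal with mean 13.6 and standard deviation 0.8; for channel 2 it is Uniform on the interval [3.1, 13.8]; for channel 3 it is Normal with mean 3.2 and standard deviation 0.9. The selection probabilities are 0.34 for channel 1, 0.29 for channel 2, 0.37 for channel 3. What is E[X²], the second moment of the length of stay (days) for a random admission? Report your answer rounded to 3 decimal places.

For each component E[X²] = Var + (mean)², giving 1: 185.6; 2: 80.9433; 3: 11.05.
Overall E[X²] = 0.34·185.6 + 0.29·80.9433 + 0.37·11.05 = 90.6661.

90.666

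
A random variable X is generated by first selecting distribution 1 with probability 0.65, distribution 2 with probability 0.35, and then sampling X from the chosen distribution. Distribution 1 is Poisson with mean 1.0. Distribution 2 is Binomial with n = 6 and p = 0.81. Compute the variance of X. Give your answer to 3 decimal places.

Per component, 1: μ=1, E[X²]=2; 2: μ=4.86, E[X²]=24.543.
E[X] = 0.65·1 + 0.35·4.86 = 2.351.
E[X²] = 0.65·2 + 0.35·24.543 = 9.89005.
Var(X) = E[X²] − (E[X])² = 9.89005 − 5.5272 = 4.36285.

4.363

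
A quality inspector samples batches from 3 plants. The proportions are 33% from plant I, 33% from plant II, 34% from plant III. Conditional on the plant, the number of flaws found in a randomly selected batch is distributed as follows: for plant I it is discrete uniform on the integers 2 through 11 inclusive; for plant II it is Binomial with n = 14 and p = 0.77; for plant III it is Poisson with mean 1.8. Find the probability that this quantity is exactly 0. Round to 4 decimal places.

0.0562

Conditional on each plant, P(X = 0): I: 0; II: 1.15928e-09; III: 0.165299.
By total probability, P(X = 0) = 0.33·0 + 0.33·1.15928e-09 + 0.34·0.165299 = 0.0562016.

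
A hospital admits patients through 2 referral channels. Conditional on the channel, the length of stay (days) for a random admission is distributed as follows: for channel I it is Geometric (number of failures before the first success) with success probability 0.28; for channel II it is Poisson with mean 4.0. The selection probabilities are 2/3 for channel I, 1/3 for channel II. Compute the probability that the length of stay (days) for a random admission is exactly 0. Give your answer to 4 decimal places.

Conditional on each channel, P(X = 0): I: 0.28; II: 0.0183156.
By total probability, P(X = 0) = 0.666667·0.28 + 0.333333·0.0183156 = 0.192772.

0.1928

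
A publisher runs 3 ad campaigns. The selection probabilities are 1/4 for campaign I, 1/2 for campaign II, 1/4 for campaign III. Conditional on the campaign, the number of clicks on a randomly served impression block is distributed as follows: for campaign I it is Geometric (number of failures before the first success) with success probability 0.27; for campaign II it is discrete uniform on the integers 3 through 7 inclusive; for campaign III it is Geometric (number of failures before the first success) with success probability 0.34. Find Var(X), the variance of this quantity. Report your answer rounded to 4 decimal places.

Per component, I: μ=2.7037, E[X²]=17.3237; II: μ=5, E[X²]=27; III: μ=1.94118, E[X²]=9.47751.
E[X] = 0.25·2.7037 + 0.5·5 + 0.25·1.94118 = 3.66122.
E[X²] = 0.25·17.3237 + 0.5·27 + 0.25·9.47751 = 20.2003.
Var(X) = E[X²] − (E[X])² = 20.2003 − 13.4045 = 6.79578.

6.7958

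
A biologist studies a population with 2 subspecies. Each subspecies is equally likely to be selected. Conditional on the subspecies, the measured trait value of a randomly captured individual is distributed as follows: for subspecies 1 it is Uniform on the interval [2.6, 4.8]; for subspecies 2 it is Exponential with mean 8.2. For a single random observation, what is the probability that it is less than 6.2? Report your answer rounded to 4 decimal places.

Conditional on each subspecies, P(X < 6.2): 1: 1; 2: 0.530505.
By total probability, P(X < 6.2) = 0.5·1 + 0.5·0.530505 = 0.765252.

0.7653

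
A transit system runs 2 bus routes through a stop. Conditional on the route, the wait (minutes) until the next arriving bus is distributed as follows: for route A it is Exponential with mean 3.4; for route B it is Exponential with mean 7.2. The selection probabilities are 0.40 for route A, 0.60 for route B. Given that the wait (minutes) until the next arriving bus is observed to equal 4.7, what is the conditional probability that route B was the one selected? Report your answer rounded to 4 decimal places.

0.5950

Likelihoods f(4.7 | ·): A: 0.0738198; B: 0.0723052.
Posterior ∝ prior × likelihood. Numerator for B: 0.6·0.0723052 = 0.0433831.
Normalizing constant: 0.4·0.0738198 + 0.6·0.0723052 = 0.0729111.
P(B | observation) = 0.0433831 / 0.0729111 = 0.595015.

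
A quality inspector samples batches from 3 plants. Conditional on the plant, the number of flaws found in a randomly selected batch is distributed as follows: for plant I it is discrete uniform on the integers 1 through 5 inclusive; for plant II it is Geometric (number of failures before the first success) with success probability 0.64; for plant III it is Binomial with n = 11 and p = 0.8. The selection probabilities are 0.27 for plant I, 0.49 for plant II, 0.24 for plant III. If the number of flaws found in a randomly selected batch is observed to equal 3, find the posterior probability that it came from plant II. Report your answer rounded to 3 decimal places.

0.213

Likelihoods P(X=3 | ·): I: 0.2; II: 0.0298598; III: 0.000216269.
Posterior ∝ prior × likelihood. Numerator for II: 0.49·0.0298598 = 0.0146313.
Normalizing constant: 0.27·0.2 + 0.49·0.0298598 + 0.24·0.000216269 = 0.0686832.
P(II | observation) = 0.0146313 / 0.0686832 = 0.213026.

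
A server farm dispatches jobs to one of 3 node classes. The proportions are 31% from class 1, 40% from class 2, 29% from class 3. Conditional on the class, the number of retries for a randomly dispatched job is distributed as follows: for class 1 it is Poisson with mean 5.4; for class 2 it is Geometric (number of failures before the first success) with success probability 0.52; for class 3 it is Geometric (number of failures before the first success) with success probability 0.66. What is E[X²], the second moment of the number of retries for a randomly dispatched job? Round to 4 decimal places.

12.0678

For each component E[X²] = Var + (mean)², giving 1: 34.56; 2: 2.62722; 3: 1.04591.
Overall E[X²] = 0.31·34.56 + 0.4·2.62722 + 0.29·1.04591 = 12.0678.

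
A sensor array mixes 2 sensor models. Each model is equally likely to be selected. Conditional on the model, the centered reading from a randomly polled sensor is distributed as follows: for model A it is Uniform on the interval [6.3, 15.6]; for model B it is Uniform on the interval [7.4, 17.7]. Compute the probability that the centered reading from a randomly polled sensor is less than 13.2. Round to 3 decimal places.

0.653

Conditional on each model, P(X < 13.2): A: 0.741935; B: 0.563107.
By total probability, P(X < 13.2) = 0.5·0.741935 + 0.5·0.563107 = 0.652521.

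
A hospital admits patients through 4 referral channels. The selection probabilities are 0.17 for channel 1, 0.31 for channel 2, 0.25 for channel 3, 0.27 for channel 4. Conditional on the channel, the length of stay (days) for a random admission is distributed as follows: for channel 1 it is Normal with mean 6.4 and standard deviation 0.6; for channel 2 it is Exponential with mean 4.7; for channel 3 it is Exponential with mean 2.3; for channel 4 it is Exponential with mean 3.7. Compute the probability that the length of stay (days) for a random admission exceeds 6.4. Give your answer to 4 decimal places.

Conditional on each channel, P(X > 6.4): 1: 0.5; 2: 0.256224; 3: 0.0618769; 4: 0.177332.
By total probability, P(X > 6.4) = 0.17·0.5 + 0.31·0.256224 + 0.25·0.0618769 + 0.27·0.177332 = 0.227778.

0.2278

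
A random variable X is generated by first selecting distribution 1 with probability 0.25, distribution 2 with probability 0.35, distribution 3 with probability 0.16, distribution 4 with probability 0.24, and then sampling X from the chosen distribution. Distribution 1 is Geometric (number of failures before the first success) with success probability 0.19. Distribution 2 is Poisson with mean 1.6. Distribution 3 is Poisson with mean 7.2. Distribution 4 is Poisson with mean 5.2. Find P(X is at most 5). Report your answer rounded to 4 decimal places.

Conditional on each component, P(X ≤ 5): 1: 0.71757; 2: 0.99396; 3: 0.275897; 4: 0.580913.
By total probability, P(X ≤ 5) = 0.25·0.71757 + 0.35·0.99396 + 0.16·0.275897 + 0.24·0.580913 = 0.710841.

0.7108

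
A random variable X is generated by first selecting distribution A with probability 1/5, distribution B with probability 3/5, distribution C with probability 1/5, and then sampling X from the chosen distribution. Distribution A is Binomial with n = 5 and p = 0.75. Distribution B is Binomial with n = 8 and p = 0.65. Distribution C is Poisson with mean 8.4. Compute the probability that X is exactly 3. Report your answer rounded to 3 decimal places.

Conditional on each component, P(X = 3): A: 0.263672; B: 0.0807734; C: 0.0222133.
By total probability, P(X = 3) = 0.2·0.263672 + 0.6·0.0807734 + 0.2·0.0222133 = 0.105641.

0.106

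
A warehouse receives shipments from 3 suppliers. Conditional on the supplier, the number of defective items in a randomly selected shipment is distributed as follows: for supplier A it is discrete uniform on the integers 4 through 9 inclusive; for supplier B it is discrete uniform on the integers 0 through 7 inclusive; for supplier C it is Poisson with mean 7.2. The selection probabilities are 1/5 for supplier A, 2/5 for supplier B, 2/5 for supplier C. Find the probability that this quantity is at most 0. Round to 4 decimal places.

0.0503

Conditional on each supplier, P(X ≤ 0): A: 0; B: 0.125; C: 0.000746586.
By total probability, P(X ≤ 0) = 0.2·0 + 0.4·0.125 + 0.4·0.000746586 = 0.0502986.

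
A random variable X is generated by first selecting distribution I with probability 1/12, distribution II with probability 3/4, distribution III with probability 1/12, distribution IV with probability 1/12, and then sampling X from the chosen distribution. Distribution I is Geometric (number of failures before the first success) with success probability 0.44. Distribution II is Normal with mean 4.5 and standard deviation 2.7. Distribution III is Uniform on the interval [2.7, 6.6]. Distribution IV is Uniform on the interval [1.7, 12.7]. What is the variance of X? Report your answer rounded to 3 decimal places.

Per component, I: μ=1.27273, E[X²]=4.5124; II: μ=4.5, E[X²]=27.54; III: μ=4.65, E[X²]=22.89; IV: μ=7.2, E[X²]=61.9233.
E[X] = 0.0833333·1.27273 + 0.75·4.5 + 0.0833333·4.65 + 0.0833333·7.2 = 4.46856.
E[X²] = 0.0833333·4.5124 + 0.75·27.54 + 0.0833333·22.89 + 0.0833333·61.9233 = 28.0988.
Var(X) = E[X²] − (E[X])² = 28.0988 − 19.968 = 8.13078.

8.131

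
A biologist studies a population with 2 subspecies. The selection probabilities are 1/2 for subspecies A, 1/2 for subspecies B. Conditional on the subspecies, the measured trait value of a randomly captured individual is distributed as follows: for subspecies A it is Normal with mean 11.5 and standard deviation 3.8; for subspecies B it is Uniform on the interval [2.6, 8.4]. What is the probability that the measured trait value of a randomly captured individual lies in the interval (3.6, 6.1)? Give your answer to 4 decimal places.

Conditional on each subspecies, P(3.6 < X < 6.1): A: 0.0588396; B: 0.431034.
By total probability, P(3.6 < X < 6.1) = 0.5·0.0588396 + 0.5·0.431034 = 0.244937.

0.2449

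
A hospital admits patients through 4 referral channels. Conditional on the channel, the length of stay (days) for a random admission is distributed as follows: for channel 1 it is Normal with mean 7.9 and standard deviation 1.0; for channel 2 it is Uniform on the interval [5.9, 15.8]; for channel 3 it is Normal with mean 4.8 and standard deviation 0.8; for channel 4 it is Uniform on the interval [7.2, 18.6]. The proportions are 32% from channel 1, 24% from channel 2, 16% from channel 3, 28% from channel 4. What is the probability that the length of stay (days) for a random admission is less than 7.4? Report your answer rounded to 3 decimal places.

0.300

Conditional on each channel, P(X < 7.4): 1: 0.308538; 2: 0.151515; 3: 0.999423; 4: 0.0175439.
By total probability, P(X < 7.4) = 0.32·0.308538 + 0.24·0.151515 + 0.16·0.999423 + 0.28·0.0175439 = 0.299916.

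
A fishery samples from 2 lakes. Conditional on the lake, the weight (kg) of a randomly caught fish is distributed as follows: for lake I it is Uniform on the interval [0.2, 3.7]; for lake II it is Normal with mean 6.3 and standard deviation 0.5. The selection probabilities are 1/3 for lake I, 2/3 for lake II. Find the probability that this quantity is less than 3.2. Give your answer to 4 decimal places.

0.2857

Conditional on each lake, P(X < 3.2): I: 0.857143; II: 2.82316e-10.
By total probability, P(X < 3.2) = 0.333333·0.857143 + 0.666667·2.82316e-10 = 0.285714.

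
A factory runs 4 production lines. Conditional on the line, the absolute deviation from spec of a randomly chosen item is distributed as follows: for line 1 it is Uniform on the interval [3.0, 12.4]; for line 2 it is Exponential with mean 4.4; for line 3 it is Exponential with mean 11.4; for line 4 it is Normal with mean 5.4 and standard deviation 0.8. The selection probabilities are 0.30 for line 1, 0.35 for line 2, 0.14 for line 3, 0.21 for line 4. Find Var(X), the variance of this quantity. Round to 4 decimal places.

Per component, 1: μ=7.7, E[X²]=66.6533; 2: μ=4.4, E[X²]=38.72; 3: μ=11.4, E[X²]=259.92; 4: μ=5.4, E[X²]=29.8.
E[X] = 0.3·7.7 + 0.35·4.4 + 0.14·11.4 + 0.21·5.4 = 6.58.
E[X²] = 0.3·66.6533 + 0.35·38.72 + 0.14·259.92 + 0.21·29.8 = 76.1948.
Var(X) = E[X²] − (E[X])² = 76.1948 − 43.2964 = 32.8984.

32.8984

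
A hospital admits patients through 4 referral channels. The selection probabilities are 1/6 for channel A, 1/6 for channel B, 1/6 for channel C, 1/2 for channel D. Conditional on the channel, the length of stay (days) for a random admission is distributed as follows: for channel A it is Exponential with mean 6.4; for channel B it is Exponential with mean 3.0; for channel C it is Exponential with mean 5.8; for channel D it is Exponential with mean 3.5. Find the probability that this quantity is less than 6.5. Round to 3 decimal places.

0.788

Conditional on each channel, P(X < 6.5): A: 0.637824; B: 0.885441; C: 0.673945; D: 0.843882.
By total probability, P(X < 6.5) = 0.166667·0.637824 + 0.166667·0.885441 + 0.166667·0.673945 + 0.5·0.843882 = 0.788143.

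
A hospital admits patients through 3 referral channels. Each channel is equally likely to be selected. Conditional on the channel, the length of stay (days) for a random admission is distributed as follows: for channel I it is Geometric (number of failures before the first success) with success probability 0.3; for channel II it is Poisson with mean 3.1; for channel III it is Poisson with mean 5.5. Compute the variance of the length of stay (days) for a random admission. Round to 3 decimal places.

7.279

Per component, I: μ=2.33333, E[X²]=13.2222; II: μ=3.1, E[X²]=12.71; III: μ=5.5, E[X²]=35.75.
E[X] = 0.333333·2.33333 + 0.333333·3.1 + 0.333333·5.5 = 3.64444.
E[X²] = 0.333333·13.2222 + 0.333333·12.71 + 0.333333·35.75 = 20.5607.
Var(X) = E[X²] − (E[X])² = 20.5607 − 13.282 = 7.27877.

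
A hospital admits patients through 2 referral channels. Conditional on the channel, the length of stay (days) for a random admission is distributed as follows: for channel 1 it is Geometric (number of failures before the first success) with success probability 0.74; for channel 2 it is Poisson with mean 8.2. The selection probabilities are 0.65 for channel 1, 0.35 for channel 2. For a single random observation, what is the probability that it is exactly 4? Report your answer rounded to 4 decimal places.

0.0203

Conditional on each channel, P(X = 4): 1: 0.00338162; 2: 0.0517404.
By total probability, P(X = 4) = 0.65·0.00338162 + 0.35·0.0517404 = 0.0203072.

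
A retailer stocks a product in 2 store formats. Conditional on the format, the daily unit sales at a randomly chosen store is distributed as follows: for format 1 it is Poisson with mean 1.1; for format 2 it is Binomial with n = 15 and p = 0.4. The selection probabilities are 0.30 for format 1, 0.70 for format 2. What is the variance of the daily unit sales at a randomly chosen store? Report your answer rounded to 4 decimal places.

Per component, 1: μ=1.1, E[X²]=2.31; 2: μ=6, E[X²]=39.6.
E[X] = 0.3·1.1 + 0.7·6 = 4.53.
E[X²] = 0.3·2.31 + 0.7·39.6 = 28.413.
Var(X) = E[X²] − (E[X])² = 28.413 − 20.5209 = 7.8921.

7.8921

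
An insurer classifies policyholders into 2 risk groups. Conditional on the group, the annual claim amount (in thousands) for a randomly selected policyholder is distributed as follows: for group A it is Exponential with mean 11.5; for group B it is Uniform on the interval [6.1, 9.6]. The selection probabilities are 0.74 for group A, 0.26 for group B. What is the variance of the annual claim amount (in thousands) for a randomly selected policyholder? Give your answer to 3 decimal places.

100.694

Per component, A: μ=11.5, E[X²]=264.5; B: μ=7.85, E[X²]=62.6433.
E[X] = 0.74·11.5 + 0.26·7.85 = 10.551.
E[X²] = 0.74·264.5 + 0.26·62.6433 = 212.017.
Var(X) = E[X²] − (E[X])² = 212.017 − 111.324 = 100.694.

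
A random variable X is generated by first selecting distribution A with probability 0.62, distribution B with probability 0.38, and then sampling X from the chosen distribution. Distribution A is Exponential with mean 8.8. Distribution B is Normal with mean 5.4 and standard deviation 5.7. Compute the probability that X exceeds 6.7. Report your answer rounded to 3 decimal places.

Conditional on each component, P(X > 6.7): A: 0.467029; B: 0.409796.
By total probability, P(X > 6.7) = 0.62·0.467029 + 0.38·0.409796 = 0.44528.

0.445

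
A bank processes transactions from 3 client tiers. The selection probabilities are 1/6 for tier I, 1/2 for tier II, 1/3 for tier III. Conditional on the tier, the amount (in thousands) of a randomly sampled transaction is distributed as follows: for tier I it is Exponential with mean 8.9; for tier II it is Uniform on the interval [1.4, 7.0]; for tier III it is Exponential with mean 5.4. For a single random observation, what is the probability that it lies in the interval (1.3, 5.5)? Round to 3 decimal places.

0.562

Conditional on each tier, P(1.3 < X < 5.5): I: 0.325066; II: 0.732143; III: 0.424916.
By total probability, P(1.3 < X < 5.5) = 0.166667·0.325066 + 0.5·0.732143 + 0.333333·0.424916 = 0.561888.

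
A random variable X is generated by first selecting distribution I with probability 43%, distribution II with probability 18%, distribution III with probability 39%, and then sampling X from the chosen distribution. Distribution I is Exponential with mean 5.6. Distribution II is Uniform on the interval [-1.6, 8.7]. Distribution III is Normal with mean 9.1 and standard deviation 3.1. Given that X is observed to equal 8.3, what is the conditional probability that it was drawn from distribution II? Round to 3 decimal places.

Likelihoods f(8.3 | ·): I: 0.0405626; II: 0.0970874; III: 0.124476.
Posterior ∝ prior × likelihood. Numerator for II: 0.18·0.0970874 = 0.0174757.
Normalizing constant: 0.43·0.0405626 + 0.18·0.0970874 + 0.39·0.124476 = 0.0834634.
P(II | observation) = 0.0174757 / 0.0834634 = 0.209382.

0.209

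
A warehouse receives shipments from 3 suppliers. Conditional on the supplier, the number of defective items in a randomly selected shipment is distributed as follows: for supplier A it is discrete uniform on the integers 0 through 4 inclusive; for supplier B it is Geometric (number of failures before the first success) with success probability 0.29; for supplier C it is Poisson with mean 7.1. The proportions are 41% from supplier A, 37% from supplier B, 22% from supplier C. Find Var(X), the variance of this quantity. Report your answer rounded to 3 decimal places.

9.644

Per component, A: μ=2, E[X²]=6; B: μ=2.44828, E[X²]=14.4364; C: μ=7.1, E[X²]=57.51.
E[X] = 0.41·2 + 0.37·2.44828 + 0.22·7.1 = 3.28786.
E[X²] = 0.41·6 + 0.37·14.4364 + 0.22·57.51 = 20.4537.
Var(X) = E[X²] − (E[X])² = 20.4537 − 10.81 = 9.64363.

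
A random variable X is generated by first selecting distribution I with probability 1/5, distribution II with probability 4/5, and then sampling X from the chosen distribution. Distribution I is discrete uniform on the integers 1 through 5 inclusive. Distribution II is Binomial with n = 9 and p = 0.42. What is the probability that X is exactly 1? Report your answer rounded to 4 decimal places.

0.0787

Conditional on each component, P(X = 1): I: 0.2; II: 0.0484078.
By total probability, P(X = 1) = 0.2·0.2 + 0.8·0.0484078 = 0.0787263.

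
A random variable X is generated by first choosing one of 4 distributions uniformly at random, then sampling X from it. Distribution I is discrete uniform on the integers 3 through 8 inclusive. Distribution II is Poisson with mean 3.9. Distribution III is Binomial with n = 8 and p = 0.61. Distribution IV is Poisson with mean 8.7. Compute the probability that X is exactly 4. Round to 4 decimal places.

Conditional on each component, P(X = 4): I: 0.166667; II: 0.195119; III: 0.224221; IV: 0.0397653.
By total probability, P(X = 4) = 0.25·0.166667 + 0.25·0.195119 + 0.25·0.224221 + 0.25·0.0397653 = 0.156443.

0.1564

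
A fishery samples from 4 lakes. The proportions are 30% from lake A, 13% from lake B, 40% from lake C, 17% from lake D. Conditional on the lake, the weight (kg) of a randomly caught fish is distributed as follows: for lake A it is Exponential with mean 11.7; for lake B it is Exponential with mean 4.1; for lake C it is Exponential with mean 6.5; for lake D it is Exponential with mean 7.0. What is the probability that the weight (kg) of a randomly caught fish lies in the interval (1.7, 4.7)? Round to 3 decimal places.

Conditional on each lake, P(1.7 < X < 4.7): A: 0.195588; B: 0.342785; C: 0.284609; D: 0.273405.
By total probability, P(1.7 < X < 4.7) = 0.3·0.195588 + 0.13·0.342785 + 0.4·0.284609 + 0.17·0.273405 = 0.263561.

0.264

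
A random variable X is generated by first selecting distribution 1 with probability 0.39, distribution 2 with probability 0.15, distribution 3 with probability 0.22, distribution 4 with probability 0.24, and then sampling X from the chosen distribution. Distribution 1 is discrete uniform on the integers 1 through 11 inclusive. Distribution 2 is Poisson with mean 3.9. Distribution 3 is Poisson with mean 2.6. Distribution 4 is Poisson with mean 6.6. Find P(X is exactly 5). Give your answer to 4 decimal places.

Conditional on each component, P(X = 5): 1: 0.0909091; 2: 0.152193; 3: 0.0735394; 4: 0.141969.
By total probability, P(X = 5) = 0.39·0.0909091 + 0.15·0.152193 + 0.22·0.0735394 + 0.24·0.141969 = 0.108535.

0.1085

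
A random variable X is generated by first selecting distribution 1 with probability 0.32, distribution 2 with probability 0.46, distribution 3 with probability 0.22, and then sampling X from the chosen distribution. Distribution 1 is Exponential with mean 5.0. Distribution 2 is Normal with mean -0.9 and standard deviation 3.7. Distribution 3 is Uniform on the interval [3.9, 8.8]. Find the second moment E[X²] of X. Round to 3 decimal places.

31.981

For each component E[X²] = Var + (mean)², giving 1: 50; 2: 14.5; 3: 42.3233.
Overall E[X²] = 0.32·50 + 0.46·14.5 + 0.22·42.3233 = 31.9811.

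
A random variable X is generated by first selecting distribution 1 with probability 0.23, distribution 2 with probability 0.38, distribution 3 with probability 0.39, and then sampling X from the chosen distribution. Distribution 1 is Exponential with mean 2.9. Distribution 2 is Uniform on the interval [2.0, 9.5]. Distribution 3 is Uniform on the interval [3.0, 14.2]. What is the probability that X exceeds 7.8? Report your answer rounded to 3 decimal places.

Conditional on each component, P(X > 7.8): 1: 0.0679044; 2: 0.226667; 3: 0.571429.
By total probability, P(X > 7.8) = 0.23·0.0679044 + 0.38·0.226667 + 0.39·0.571429 = 0.324608.

0.325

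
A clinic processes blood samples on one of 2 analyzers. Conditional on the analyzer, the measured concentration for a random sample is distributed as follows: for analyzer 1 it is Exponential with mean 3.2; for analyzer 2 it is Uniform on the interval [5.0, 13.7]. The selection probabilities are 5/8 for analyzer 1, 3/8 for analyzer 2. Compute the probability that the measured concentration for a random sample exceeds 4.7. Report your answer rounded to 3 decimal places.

0.519

Conditional on each analyzer, P(X > 4.7): 1: 0.230213; 2: 1.
By total probability, P(X > 4.7) = 0.625·0.230213 + 0.375·1 = 0.518883.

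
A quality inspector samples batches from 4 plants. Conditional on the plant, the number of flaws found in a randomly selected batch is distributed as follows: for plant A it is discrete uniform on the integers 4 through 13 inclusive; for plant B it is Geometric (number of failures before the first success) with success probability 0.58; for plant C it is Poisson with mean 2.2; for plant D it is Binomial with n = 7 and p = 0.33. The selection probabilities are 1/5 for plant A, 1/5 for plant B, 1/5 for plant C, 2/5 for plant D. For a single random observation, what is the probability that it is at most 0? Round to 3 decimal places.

Conditional on each plant, P(X ≤ 0): A: 0; B: 0.58; C: 0.110803; D: 0.0606071.
By total probability, P(X ≤ 0) = 0.2·0 + 0.2·0.58 + 0.2·0.110803 + 0.4·0.0606071 = 0.162403.

0.162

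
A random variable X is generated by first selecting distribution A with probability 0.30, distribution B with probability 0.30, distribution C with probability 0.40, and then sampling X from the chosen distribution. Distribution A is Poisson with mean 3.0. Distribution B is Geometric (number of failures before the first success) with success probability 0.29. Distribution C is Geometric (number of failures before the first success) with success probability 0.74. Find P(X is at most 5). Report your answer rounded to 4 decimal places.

Conditional on each component, P(X ≤ 5): A: 0.916082; B: 0.8719; C: 0.999691.
By total probability, P(X ≤ 5) = 0.3·0.916082 + 0.3·0.8719 + 0.4·0.999691 = 0.936271.

0.9363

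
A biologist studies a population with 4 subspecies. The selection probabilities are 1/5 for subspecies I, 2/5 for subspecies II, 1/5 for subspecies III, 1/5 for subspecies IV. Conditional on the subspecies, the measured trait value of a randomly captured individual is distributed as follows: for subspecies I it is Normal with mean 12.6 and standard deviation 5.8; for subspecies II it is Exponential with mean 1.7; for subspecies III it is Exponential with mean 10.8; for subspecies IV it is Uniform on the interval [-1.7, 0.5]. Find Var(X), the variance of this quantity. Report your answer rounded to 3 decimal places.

60.143

Per component, I: μ=12.6, E[X²]=192.4; II: μ=1.7, E[X²]=5.78; III: μ=10.8, E[X²]=233.28; IV: μ=-0.6, E[X²]=0.763333.
E[X] = 0.2·12.6 + 0.4·1.7 + 0.2·10.8 + 0.2·-0.6 = 5.24.
E[X²] = 0.2·192.4 + 0.4·5.78 + 0.2·233.28 + 0.2·0.763333 = 87.6007.
Var(X) = E[X²] − (E[X])² = 87.6007 − 27.4576 = 60.1431.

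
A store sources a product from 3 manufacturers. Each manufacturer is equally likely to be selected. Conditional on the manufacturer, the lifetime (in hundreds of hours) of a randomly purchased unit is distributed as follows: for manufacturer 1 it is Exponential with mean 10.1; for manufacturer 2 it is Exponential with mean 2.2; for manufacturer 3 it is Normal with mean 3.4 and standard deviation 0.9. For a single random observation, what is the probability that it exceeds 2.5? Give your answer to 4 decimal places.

0.6477

Conditional on each manufacturer, P(X > 2.5): 1: 0.780731; 2: 0.320984; 3: 0.841345.
By total probability, P(X > 2.5) = 0.333333·0.780731 + 0.333333·0.320984 + 0.333333·0.841345 = 0.647687.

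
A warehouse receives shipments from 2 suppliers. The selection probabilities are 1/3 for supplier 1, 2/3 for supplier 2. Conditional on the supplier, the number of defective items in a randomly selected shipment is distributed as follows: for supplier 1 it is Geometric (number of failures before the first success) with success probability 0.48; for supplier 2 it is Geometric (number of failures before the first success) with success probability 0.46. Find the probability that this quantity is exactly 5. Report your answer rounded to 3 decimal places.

Conditional on each supplier, P(X = 5): 1: 0.0182498; 2: 0.0211216.
By total probability, P(X = 5) = 0.333333·0.0182498 + 0.666667·0.0211216 = 0.0201643.

0.020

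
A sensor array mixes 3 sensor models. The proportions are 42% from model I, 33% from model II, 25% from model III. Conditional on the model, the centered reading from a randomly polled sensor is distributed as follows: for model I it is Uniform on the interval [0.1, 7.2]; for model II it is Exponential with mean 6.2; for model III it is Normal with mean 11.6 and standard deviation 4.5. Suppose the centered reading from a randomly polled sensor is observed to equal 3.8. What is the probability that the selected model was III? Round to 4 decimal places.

Likelihoods f(3.8 | ·): I: 0.140845; II: 0.0873832; III: 0.0197374.
Posterior ∝ prior × likelihood. Numerator for III: 0.25·0.0197374 = 0.00493436.
Normalizing constant: 0.42·0.140845 + 0.33·0.0873832 + 0.25·0.0197374 = 0.0929257.
P(III | observation) = 0.00493436 / 0.0929257 = 0.0531.

0.0531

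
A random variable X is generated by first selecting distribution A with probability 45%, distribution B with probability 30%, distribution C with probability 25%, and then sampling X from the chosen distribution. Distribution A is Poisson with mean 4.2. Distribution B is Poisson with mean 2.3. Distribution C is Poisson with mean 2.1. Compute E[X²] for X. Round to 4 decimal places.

For each component E[X²] = Var + (mean)², giving A: 21.84; B: 7.59; C: 6.51.
Overall E[X²] = 0.45·21.84 + 0.3·7.59 + 0.25·6.51 = 13.7325.

13.7325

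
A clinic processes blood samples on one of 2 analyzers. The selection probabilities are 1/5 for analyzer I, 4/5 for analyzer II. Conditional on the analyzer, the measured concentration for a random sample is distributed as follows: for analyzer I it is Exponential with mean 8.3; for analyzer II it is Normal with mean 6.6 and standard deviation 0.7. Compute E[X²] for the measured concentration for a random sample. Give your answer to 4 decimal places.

62.7960

For each component E[X²] = Var + (mean)², giving I: 137.78; II: 44.05.
Overall E[X²] = 0.2·137.78 + 0.8·44.05 = 62.796.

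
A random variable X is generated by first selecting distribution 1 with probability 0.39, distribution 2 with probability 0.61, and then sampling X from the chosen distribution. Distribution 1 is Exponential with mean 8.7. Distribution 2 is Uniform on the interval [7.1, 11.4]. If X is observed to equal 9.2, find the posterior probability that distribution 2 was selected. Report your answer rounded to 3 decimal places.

0.901

Likelihoods f(9.2 | ·): 1: 0.0399233; 2: 0.232558.
Posterior ∝ prior × likelihood. Numerator for 2: 0.61·0.232558 = 0.14186.
Normalizing constant: 0.39·0.0399233 + 0.61·0.232558 = 0.157431.
P(2 | observation) = 0.14186 / 0.157431 = 0.901099.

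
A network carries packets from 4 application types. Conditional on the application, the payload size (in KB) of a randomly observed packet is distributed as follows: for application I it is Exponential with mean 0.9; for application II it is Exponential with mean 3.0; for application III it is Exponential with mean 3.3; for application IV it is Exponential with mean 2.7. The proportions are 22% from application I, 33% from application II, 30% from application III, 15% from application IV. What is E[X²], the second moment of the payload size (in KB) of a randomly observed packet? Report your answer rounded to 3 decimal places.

15.017

For each component E[X²] = Var + (mean)², giving I: 1.62; II: 18; III: 21.78; IV: 14.58.
Overall E[X²] = 0.22·1.62 + 0.33·18 + 0.3·21.78 + 0.15·14.58 = 15.0174.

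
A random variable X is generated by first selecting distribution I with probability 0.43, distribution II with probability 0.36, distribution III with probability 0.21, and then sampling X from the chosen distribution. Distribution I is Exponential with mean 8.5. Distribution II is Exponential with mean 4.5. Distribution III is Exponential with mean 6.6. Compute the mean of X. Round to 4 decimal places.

Component means — I: 8.5; II: 4.5; III: 6.6.
E[X] = 0.43·8.5 + 0.36·4.5 + 0.21·6.6 = 6.661.

6.6610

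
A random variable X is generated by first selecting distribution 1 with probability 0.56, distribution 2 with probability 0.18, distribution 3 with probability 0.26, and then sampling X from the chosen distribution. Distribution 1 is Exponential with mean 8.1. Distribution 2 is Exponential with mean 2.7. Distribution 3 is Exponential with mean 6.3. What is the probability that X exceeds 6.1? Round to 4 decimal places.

Conditional on each component, P(X > 6.1): 1: 0.470911; 2: 0.104428; 3: 0.379746.
By total probability, P(X > 6.1) = 0.56·0.470911 + 0.18·0.104428 + 0.26·0.379746 = 0.381241.

0.3812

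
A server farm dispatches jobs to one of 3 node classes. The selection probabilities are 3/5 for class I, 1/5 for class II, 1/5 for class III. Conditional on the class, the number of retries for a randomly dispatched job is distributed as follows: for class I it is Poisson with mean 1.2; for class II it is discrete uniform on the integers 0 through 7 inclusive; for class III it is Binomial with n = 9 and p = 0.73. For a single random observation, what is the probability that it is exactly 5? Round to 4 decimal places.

Conditional on each class, P(X = 5): I: 0.00624556; II: 0.125; III: 0.138816.
By total probability, P(X = 5) = 0.6·0.00624556 + 0.2·0.125 + 0.2·0.138816 = 0.0565106.

0.0565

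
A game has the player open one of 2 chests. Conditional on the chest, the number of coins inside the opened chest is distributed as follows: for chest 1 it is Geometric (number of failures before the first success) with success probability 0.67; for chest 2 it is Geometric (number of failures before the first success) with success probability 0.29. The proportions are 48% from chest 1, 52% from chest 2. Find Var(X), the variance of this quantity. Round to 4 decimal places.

Per component, 1: μ=0.492537, E[X²]=0.977723; 2: μ=2.44828, E[X²]=14.4364.
E[X] = 0.48·0.492537 + 0.52·2.44828 = 1.50952.
E[X²] = 0.48·0.977723 + 0.52·14.4364 = 7.97623.
Var(X) = E[X²] − (E[X])² = 7.97623 − 2.27865 = 5.69757.

5.6976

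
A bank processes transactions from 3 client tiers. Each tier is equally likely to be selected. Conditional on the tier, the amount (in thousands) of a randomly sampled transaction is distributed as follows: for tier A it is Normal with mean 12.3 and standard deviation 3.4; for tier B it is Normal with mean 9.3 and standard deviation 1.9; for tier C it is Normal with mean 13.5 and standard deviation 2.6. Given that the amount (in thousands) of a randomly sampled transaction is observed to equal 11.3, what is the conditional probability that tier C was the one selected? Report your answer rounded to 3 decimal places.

Likelihoods f(11.3 | ·): A: 0.112369; B: 0.120656; C: 0.107267.
Posterior ∝ prior × likelihood. Numerator for C: 0.333333·0.107267 = 0.0357555.
Normalizing constant: 0.333333·0.112369 + 0.333333·0.120656 + 0.333333·0.107267 = 0.113431.
P(C | observation) = 0.0357555 / 0.113431 = 0.315219.

0.315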